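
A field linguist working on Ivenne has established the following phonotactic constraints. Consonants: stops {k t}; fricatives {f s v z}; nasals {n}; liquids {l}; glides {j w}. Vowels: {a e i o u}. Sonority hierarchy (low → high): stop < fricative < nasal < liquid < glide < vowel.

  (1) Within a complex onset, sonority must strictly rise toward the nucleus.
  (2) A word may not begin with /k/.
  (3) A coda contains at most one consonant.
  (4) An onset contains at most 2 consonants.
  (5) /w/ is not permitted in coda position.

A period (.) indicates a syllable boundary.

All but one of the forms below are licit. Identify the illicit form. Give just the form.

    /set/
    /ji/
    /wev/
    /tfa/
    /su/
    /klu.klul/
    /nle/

/set/ — σ1 onset /s/, coda /t/ ok → licit
/ji/ — σ1 onset /j/, coda /∅/ ok → licit
/wev/ — σ1 onset /w/, coda /v/ ok → licit
/tfa/ — σ1 onset /tf/ (1→2 rises), coda /∅/ ok → licit
/su/ — σ1 onset /s/, coda /∅/ ok → licit
/klu.klul/ — violates constraint 2: word begins with /k/ → illicit
/nle/ — σ1 onset /nl/ (3→4 rises), coda /∅/ ok → licit

/klu.klul/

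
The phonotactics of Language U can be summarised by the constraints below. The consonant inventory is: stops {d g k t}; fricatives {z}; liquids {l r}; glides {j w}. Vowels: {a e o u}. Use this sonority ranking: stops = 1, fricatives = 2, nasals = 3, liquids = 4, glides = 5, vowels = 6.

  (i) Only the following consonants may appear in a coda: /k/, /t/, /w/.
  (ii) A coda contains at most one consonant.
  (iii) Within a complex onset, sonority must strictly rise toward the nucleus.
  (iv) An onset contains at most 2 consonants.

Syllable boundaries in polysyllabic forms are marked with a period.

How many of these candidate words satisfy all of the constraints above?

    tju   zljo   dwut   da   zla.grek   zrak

tju — σ1 onset /tj/ (1→5 rises), coda /∅/ ok → permitted
zljo — violates constraint (iv): syllable 1 onset /zlj/ has 3 consonants (> 2) → not permitted
dwut — σ1 onset /dw/ (1→5 rises), coda /t/ ok → permitted
da — σ1 onset /d/, coda /∅/ ok → permitted
zla.grek — σ1 onset /zl/ (2→4 rises), coda /∅/ ok; σ2 onset /gr/ (1→4 rises), coda /k/ ok → permitted
zrak — σ1 onset /zr/ (2→4 rises), coda /k/ ok → permitted
Permitted: tju, dwut, da, zla.grek, zrak → 5.

5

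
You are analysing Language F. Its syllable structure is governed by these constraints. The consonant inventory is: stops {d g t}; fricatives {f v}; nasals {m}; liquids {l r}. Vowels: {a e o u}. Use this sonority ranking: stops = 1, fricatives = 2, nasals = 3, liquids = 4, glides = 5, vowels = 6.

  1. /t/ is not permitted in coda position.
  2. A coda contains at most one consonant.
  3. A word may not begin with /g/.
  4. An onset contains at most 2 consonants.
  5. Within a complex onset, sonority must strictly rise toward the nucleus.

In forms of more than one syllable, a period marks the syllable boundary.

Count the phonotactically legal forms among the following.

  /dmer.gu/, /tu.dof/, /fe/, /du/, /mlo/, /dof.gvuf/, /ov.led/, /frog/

8

/dmer.gu/ — σ1 onset /dm/ (1→3 rises), coda /r/ ok; σ2 onset /g/, coda /∅/ ok → phonotactically legal
/tu.dof/ — σ1 onset /t/, coda /∅/ ok; σ2 onset /d/, coda /f/ ok → phonotactically legal
/fe/ — σ1 onset /f/, coda /∅/ ok → phonotactically legal
/du/ — σ1 onset /d/, coda /∅/ ok → phonotactically legal
/mlo/ — σ1 onset /ml/ (3→4 rises), coda /∅/ ok → phonotactically legal
/dof.gvuf/ — σ1 onset /d/, coda /f/ ok; σ2 onset /gv/ (1→2 rises), coda /f/ ok → phonotactically legal
/ov.led/ — σ1 onset /∅/, coda /v/ ok; σ2 onset /l/, coda /d/ ok → phonotactically legal
/frog/ — σ1 onset /fr/ (2→4 rises), coda /g/ ok → phonotactically legal
Phonotactically legal: /dmer.gu/, /tu.dof/, /fe/, /du/, /mlo/, /dof.gvuf/, /ov.led/, /frog/ → 8.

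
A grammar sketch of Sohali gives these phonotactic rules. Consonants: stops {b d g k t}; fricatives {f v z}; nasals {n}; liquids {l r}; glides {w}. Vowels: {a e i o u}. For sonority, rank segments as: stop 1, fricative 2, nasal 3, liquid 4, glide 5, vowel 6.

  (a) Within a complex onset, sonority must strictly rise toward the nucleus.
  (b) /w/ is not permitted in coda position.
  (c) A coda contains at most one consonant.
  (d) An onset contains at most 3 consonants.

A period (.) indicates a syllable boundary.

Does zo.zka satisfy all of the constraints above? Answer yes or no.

zo.zka — violates constraint (a): syllable 2 onset /zk/: /z/ (fricative, 2) → /k/ (stop, 1) does not rise → phonotactically illegal

no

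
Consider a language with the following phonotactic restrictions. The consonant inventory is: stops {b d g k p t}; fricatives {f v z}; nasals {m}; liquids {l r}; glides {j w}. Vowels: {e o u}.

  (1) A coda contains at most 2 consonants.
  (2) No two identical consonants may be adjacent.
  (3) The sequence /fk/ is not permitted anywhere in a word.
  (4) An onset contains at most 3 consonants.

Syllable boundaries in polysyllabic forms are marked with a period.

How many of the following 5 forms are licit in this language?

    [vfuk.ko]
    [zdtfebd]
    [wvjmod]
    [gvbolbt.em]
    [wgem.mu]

[vfuk.ko] — violates constraint 2: adjacent identical consonants /kk/ → illicit
[zdtfebd] — violates constraint 4: syllable 1 onset /zdtf/ has 4 consonants (> 3) → illicit
[wvjmod] — violates constraint 4: syllable 1 onset /wvjm/ has 4 consonants (> 3) → illicit
[gvbolbt.em] — violates constraint 1: syllable 1 coda /lbt/ has 3 consonants (> 2) → illicit
[wgem.mu] — violates constraint 2: adjacent identical consonants /mm/ → illicit
No form is licit → 0.

0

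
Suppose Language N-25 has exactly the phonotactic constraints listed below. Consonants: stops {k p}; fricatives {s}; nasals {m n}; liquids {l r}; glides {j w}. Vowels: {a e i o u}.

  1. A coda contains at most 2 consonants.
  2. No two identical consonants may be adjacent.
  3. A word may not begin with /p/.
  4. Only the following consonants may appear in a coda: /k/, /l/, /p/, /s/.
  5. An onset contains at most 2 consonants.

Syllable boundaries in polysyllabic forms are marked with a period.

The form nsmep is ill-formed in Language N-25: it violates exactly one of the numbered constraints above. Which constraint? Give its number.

5

nsmep: syllable 1 onset /nsm/ has 3 consonants (> 2).
This is a violation of constraint 5: "An onset contains at most 2 consonants."
The remaining constraints (1, 2, 3, 4) are satisfied.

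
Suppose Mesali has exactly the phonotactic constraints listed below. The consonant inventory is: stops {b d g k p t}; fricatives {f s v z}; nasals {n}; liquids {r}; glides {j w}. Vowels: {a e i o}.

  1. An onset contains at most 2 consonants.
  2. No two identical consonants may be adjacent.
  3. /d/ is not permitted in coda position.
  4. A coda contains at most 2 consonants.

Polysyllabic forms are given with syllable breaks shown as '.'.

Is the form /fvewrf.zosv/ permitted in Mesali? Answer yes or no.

no

/fvewrf.zosv/ — violates constraint 4: syllable 1 coda /wrf/ has 3 consonants (> 2) → not permitted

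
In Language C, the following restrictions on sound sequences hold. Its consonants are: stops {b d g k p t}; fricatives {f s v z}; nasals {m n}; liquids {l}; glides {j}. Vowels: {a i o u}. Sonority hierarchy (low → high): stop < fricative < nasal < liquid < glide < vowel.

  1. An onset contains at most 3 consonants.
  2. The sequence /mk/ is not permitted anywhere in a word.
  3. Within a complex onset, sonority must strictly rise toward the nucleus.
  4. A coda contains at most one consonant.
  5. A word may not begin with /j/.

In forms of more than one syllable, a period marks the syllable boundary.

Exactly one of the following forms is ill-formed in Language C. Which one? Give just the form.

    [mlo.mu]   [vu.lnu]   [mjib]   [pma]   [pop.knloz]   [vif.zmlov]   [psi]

[mlo.mu] — σ1 onset /ml/ (3→4 rises), coda /∅/ ok; σ2 onset /m/, coda /∅/ ok → well-formed
[vu.lnu] — violates constraint 3: syllable 2 onset /ln/: /l/ (liquid, 4) → /n/ (nasal, 3) does not rise → ill-formed
[mjib] — σ1 onset /mj/ (3→5 rises), coda /b/ ok → well-formed
[pma] — σ1 onset /pm/ (1→3 rises), coda /∅/ ok → well-formed
[pop.knloz] — σ1 onset /p/, coda /p/ ok; σ2 onset /knl/ (1→3→4 rises), coda /z/ ok → well-formed
[vif.zmlov] — σ1 onset /v/, coda /f/ ok; σ2 onset /zml/ (2→3→4 rises), coda /v/ ok → well-formed
[psi] — σ1 onset /ps/ (1→2 rises), coda /∅/ ok → well-formed

[vu.lnu]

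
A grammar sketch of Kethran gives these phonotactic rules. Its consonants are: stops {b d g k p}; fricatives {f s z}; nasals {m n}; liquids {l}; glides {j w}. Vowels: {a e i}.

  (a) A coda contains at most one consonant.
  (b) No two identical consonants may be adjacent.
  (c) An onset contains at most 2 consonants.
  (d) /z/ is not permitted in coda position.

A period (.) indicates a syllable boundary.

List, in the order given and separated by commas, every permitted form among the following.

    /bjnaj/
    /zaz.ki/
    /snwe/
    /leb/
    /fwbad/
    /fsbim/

/bjnaj/ — violates constraint (c): syllable 1 onset /bjn/ has 3 consonants (> 2) → not permitted
/zaz.ki/ — violates constraint (d): syllable 1 coda contains /z/ → not permitted
/snwe/ — violates constraint (c): syllable 1 onset /snw/ has 3 consonants (> 2) → not permitted
/leb/ — σ1 onset /l/, coda /b/ ok → permitted
/fwbad/ — violates constraint (c): syllable 1 onset /fwb/ has 3 consonants (> 2) → not permitted
/fsbim/ — violates constraint (c): syllable 1 onset /fsb/ has 3 consonants (> 2) → not permitted

/leb/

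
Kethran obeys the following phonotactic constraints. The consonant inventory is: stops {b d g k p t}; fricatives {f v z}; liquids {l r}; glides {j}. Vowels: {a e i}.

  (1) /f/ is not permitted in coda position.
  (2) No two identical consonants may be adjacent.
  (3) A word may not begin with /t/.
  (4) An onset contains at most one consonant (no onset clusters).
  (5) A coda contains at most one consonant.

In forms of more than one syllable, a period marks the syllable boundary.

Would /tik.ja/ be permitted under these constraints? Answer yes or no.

no

/tik.ja/ — violates constraint 3: word begins with /t/ → not permitted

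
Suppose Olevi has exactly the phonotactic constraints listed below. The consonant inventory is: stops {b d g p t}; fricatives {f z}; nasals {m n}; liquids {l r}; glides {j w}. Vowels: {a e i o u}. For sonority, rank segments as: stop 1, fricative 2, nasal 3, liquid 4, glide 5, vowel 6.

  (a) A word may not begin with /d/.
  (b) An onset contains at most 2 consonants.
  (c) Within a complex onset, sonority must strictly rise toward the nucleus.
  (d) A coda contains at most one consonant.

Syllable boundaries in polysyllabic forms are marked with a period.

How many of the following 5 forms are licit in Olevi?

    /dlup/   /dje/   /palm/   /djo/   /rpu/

0

/dlup/ — violates constraint (a): word begins with /d/ → illicit
/dje/ — violates constraint (a): word begins with /d/ → illicit
/palm/ — violates constraint (d): syllable 1 coda /lm/ has 2 consonants (> 1) → illicit
/djo/ — violates constraint (a): word begins with /d/ → illicit
/rpu/ — violates constraint (c): syllable 1 onset /rp/: /r/ (liquid, 4) → /p/ (stop, 1) does not rise → illicit
No form is licit → 0.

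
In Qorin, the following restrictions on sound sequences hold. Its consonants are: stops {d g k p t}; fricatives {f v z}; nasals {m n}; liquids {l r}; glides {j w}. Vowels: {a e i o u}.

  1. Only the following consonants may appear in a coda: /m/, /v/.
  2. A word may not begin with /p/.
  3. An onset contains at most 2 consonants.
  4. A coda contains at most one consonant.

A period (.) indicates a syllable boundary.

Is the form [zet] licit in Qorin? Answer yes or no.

no

[zet] — violates constraint 1: syllable 1 coda contains /t/, which is not a licensed coda consonant → illicit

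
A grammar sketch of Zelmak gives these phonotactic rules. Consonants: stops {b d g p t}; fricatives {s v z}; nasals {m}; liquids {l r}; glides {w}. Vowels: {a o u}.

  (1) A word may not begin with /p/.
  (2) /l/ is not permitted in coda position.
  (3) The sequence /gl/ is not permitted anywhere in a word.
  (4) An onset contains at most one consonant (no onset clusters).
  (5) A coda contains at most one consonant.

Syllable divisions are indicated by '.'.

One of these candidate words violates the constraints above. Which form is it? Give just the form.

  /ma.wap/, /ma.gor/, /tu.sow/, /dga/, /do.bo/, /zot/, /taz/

/dga/

/ma.wap/ — σ1 onset /m/, coda /∅/ ok; σ2 onset /w/, coda /p/ ok → phonotactically legal
/ma.gor/ — σ1 onset /m/, coda /∅/ ok; σ2 onset /g/, coda /r/ ok → phonotactically legal
/tu.sow/ — σ1 onset /t/, coda /∅/ ok; σ2 onset /s/, coda /w/ ok → phonotactically legal
/dga/ — violates constraint 4: syllable 1 onset /dg/ has 2 consonants (> 1) → phonotactically illegal
/do.bo/ — σ1 onset /d/, coda /∅/ ok; σ2 onset /b/, coda /∅/ ok → phonotactically legal
/zot/ — σ1 onset /z/, coda /t/ ok → phonotactically legal
/taz/ — σ1 onset /t/, coda /z/ ok → phonotactically legal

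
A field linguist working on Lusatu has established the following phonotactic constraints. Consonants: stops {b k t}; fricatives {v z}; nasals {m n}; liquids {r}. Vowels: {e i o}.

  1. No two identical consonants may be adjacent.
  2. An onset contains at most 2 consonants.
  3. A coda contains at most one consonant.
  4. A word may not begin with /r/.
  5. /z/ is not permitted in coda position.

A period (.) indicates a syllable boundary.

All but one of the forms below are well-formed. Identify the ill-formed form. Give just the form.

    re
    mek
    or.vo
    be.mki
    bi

re

re — violates constraint 4: word begins with /r/ → ill-formed
mek — σ1 onset /m/, coda /k/ ok → well-formed
or.vo — σ1 onset /∅/, coda /r/ ok; σ2 onset /v/, coda /∅/ ok → well-formed
be.mki — σ1 onset /b/, coda /∅/ ok; σ2 onset /mk/ (2C), coda /∅/ ok → well-formed
bi — σ1 onset /b/, coda /∅/ ok → well-formed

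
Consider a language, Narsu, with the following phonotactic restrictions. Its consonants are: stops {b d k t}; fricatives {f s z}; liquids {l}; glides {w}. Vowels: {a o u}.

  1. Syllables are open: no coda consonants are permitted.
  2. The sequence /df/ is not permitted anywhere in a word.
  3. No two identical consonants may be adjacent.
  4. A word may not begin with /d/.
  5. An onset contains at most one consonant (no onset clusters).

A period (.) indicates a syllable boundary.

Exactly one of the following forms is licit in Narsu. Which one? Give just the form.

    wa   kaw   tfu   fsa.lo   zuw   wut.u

wa

wa — σ1 onset /w/, coda /∅/ ok → licit
kaw — violates constraint 1: syllable 1 coda /w/ has 1 consonant (> 0) → illicit
tfu — violates constraint 5: syllable 1 onset /tf/ has 2 consonants (> 1) → illicit
fsa.lo — violates constraint 5: syllable 1 onset /fs/ has 2 consonants (> 1) → illicit
zuw — violates constraint 1: syllable 1 coda /w/ has 1 consonant (> 0) → illicit
wut.u — violates constraint 1: syllable 1 coda /t/ has 1 consonant (> 0) → illicit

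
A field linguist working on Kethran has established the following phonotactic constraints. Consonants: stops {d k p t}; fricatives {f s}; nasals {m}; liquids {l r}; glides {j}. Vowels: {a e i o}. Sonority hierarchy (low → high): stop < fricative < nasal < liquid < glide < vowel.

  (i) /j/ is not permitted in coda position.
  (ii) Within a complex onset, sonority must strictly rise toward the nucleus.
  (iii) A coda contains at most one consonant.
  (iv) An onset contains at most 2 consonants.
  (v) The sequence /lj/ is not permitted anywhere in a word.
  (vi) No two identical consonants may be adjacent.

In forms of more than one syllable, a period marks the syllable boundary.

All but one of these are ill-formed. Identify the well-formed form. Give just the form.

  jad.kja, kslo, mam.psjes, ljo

jad.kja

jad.kja — σ1 onset /j/, coda /d/ ok; σ2 onset /kj/ (1→5 rises), coda /∅/ ok → well-formed
kslo — violates constraint (iv): syllable 1 onset /ksl/ has 3 consonants (> 2) → ill-formed
mam.psjes — violates constraint (iv): syllable 2 onset /psj/ has 3 consonants (> 2) → ill-formed
ljo — violates constraint (v): contains banned sequence /lj/ → ill-formed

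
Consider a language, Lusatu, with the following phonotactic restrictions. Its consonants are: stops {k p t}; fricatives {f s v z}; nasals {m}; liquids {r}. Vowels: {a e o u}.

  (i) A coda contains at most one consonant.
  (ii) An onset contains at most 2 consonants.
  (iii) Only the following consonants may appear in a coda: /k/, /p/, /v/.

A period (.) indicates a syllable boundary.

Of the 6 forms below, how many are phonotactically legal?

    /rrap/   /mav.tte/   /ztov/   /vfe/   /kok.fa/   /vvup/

6

/rrap/ — σ1 onset /rr/ (2C), coda /p/ ok → phonotactically legal
/mav.tte/ — σ1 onset /m/, coda /v/ ok; σ2 onset /tt/ (2C), coda /∅/ ok → phonotactically legal
/ztov/ — σ1 onset /zt/ (2C), coda /v/ ok → phonotactically legal
/vfe/ — σ1 onset /vf/ (2C), coda /∅/ ok → phonotactically legal
/kok.fa/ — σ1 onset /k/, coda /k/ ok; σ2 onset /f/, coda /∅/ ok → phonotactically legal
/vvup/ — σ1 onset /vv/ (2C), coda /p/ ok → phonotactically legal
Phonotactically legal: /rrap/, /mav.tte/, /ztov/, /vfe/, /kok.fa/, /vvup/ → 6.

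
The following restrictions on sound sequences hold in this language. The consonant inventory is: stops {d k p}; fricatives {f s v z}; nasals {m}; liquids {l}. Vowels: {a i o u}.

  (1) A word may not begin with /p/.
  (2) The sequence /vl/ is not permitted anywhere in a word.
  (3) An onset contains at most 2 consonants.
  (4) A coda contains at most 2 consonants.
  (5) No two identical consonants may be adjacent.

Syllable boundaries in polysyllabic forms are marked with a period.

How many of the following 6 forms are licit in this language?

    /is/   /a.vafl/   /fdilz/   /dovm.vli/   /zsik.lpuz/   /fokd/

5

/is/ — σ1 onset /∅/, coda /s/ ok → licit
/a.vafl/ — σ1 onset /∅/, coda /∅/ ok; σ2 onset /v/, coda /fl/ (2C) ok → licit
/fdilz/ — σ1 onset /fd/ (2C), coda /lz/ (2C) ok → licit
/dovm.vli/ — violates constraint 2: contains banned sequence /vl/ → illicit
/zsik.lpuz/ — σ1 onset /zs/ (2C), coda /k/ ok; σ2 onset /lp/ (2C), coda /z/ ok → licit
/fokd/ — σ1 onset /f/, coda /kd/ (2C) ok → licit
Licit: /is/, /a.vafl/, /fdilz/, /zsik.lpuz/, /fokd/ → 5.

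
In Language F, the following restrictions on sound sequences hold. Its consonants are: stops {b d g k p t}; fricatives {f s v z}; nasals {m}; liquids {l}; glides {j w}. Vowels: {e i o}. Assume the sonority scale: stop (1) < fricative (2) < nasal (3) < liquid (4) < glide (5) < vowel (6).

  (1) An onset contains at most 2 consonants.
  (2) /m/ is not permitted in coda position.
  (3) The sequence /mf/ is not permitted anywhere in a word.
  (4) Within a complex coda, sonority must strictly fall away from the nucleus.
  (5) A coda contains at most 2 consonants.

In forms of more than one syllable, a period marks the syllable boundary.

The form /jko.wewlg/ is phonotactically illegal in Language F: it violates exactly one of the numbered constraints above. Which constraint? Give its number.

/jko.wewlg/: syllable 2 coda /wlg/ has 3 consonants (> 2).
This is a violation of constraint 5: "A coda contains at most 2 consonants."
The remaining constraints (1, 2, 3, 4) are satisfied.

5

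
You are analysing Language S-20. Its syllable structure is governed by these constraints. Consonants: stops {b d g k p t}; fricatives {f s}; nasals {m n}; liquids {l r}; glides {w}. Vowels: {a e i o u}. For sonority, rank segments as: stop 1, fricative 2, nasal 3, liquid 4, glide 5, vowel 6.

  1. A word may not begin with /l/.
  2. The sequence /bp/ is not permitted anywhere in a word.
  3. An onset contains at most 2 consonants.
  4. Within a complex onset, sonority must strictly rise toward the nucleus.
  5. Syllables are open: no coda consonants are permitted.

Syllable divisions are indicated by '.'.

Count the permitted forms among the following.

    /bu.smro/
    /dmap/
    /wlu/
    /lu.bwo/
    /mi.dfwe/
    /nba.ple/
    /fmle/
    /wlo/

/bu.smro/ — violates constraint 3: syllable 2 onset /smr/ has 3 consonants (> 2) → not permitted
/dmap/ — violates constraint 5: syllable 1 coda /p/ has 1 consonant (> 0) → not permitted
/wlu/ — violates constraint 4: syllable 1 onset /wl/: /w/ (glide, 5) → /l/ (liquid, 4) does not rise → not permitted
/lu.bwo/ — violates constraint 1: word begins with /l/ → not permitted
/mi.dfwe/ — violates constraint 3: syllable 2 onset /dfw/ has 3 consonants (> 2) → not permitted
/nba.ple/ — violates constraint 4: syllable 1 onset /nb/: /n/ (nasal, 3) → /b/ (stop, 1) does not rise → not permitted
/fmle/ — violates constraint 3: syllable 1 onset /fml/ has 3 consonants (> 2) → not permitted
/wlo/ — violates constraint 4: syllable 1 onset /wl/: /w/ (glide, 5) → /l/ (liquid, 4) does not rise → not permitted
No form is permitted → 0.

0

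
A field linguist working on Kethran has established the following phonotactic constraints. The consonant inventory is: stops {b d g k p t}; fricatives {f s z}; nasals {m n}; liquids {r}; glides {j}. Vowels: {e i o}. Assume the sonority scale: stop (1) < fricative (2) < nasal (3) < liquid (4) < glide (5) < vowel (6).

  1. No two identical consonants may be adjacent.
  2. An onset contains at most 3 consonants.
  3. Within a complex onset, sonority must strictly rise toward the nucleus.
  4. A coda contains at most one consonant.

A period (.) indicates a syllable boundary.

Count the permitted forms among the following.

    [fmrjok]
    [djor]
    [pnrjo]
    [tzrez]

2

[fmrjok] — violates constraint 2: syllable 1 onset /fmrj/ has 4 consonants (> 3) → not permitted
[djor] — σ1 onset /dj/ (1→5 rises), coda /r/ ok → permitted
[pnrjo] — violates constraint 2: syllable 1 onset /pnrj/ has 4 consonants (> 3) → not permitted
[tzrez] — σ1 onset /tzr/ (1→2→4 rises), coda /z/ ok → permitted
Permitted: [djor], [tzrez] → 2.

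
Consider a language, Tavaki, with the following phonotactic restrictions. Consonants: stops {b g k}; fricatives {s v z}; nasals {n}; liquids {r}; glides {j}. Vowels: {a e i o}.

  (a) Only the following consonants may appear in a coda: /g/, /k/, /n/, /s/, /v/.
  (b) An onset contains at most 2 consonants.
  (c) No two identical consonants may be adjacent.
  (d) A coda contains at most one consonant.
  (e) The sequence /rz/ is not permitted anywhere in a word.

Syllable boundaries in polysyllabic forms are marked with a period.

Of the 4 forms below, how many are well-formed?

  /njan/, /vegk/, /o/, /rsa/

3

/njan/ — σ1 onset /nj/ (2C), coda /n/ ok → well-formed
/vegk/ — violates constraint (d): syllable 1 coda /gk/ has 2 consonants (> 1) → ill-formed
/o/ — σ1 onset /∅/, coda /∅/ ok → well-formed
/rsa/ — σ1 onset /rs/ (2C), coda /∅/ ok → well-formed
Well-formed: /njan/, /o/, /rsa/ → 3.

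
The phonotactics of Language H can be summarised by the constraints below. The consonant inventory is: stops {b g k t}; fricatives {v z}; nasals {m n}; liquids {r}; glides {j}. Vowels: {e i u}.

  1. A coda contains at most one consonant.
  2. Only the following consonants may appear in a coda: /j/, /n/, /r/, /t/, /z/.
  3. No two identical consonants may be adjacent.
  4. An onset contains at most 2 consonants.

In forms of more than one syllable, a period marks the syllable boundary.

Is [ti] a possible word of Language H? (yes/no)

[ti] — σ1 onset /t/, coda /∅/ ok → well-formed

yes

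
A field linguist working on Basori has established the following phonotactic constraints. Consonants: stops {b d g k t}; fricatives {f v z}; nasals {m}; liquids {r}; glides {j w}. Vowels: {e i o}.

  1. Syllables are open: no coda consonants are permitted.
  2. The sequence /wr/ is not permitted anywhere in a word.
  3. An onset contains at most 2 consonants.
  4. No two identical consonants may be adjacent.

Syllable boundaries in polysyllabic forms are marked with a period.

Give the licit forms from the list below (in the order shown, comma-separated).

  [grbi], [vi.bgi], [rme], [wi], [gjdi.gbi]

[vi.bgi], [rme], [wi]

[grbi] — violates constraint 3: syllable 1 onset /grb/ has 3 consonants (> 2) → illicit
[vi.bgi] — σ1 onset /v/, coda /∅/ ok; σ2 onset /bg/ (2C), coda /∅/ ok → licit
[rme] — σ1 onset /rm/ (2C), coda /∅/ ok → licit
[wi] — σ1 onset /w/, coda /∅/ ok → licit
[gjdi.gbi] — violates constraint 3: syllable 1 onset /gjd/ has 3 consonants (> 2) → illicit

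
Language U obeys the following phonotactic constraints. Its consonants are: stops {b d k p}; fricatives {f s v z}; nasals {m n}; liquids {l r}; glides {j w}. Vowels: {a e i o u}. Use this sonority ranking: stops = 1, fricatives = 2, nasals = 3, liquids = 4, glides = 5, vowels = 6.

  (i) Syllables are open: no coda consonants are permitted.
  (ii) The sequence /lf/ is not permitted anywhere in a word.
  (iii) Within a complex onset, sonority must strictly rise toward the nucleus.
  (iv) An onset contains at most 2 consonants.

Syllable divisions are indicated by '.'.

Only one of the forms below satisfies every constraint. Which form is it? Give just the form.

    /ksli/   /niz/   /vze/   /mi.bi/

/mi.bi/

/ksli/ — violates constraint (iv): syllable 1 onset /ksl/ has 3 consonants (> 2) → illicit
/niz/ — violates constraint (i): syllable 1 coda /z/ has 1 consonant (> 0) → illicit
/vze/ — violates constraint (iii): syllable 1 onset /vz/: /v/ (fricative, 2) → /z/ (fricative, 2) does not rise → illicit
/mi.bi/ — σ1 onset /m/, coda /∅/ ok; σ2 onset /b/, coda /∅/ ok → licit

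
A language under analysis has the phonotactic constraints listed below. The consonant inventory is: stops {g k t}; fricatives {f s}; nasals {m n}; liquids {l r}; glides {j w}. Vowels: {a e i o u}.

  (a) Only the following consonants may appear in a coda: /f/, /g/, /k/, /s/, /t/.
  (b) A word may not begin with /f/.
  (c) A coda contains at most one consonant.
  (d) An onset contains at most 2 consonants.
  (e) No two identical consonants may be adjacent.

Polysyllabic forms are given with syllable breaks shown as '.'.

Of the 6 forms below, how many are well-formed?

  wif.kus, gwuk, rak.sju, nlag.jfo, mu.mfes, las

wif.kus — σ1 onset /w/, coda /f/ ok; σ2 onset /k/, coda /s/ ok → well-formed
gwuk — σ1 onset /gw/ (2C), coda /k/ ok → well-formed
rak.sju — σ1 onset /r/, coda /k/ ok; σ2 onset /sj/ (2C), coda /∅/ ok → well-formed
nlag.jfo — σ1 onset /nl/ (2C), coda /g/ ok; σ2 onset /jf/ (2C), coda /∅/ ok → well-formed
mu.mfes — σ1 onset /m/, coda /∅/ ok; σ2 onset /mf/ (2C), coda /s/ ok → well-formed
las — σ1 onset /l/, coda /s/ ok → well-formed
Well-formed: wif.kus, gwuk, rak.sju, nlag.jfo, mu.mfes, las → 6.

6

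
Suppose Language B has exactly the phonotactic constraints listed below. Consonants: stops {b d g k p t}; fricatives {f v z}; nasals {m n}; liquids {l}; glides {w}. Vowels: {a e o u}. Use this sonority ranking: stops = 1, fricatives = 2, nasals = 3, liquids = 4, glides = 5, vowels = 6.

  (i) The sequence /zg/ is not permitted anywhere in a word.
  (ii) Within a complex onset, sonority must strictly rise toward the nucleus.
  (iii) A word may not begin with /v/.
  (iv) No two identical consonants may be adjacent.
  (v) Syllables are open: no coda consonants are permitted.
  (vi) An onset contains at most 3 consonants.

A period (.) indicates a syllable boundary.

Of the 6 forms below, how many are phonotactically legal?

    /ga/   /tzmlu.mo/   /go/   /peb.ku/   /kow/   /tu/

/ga/ — σ1 onset /g/, coda /∅/ ok → phonotactically legal
/tzmlu.mo/ — violates constraint (vi): syllable 1 onset /tzml/ has 4 consonants (> 3) → phonotactically illegal
/go/ — σ1 onset /g/, coda /∅/ ok → phonotactically legal
/peb.ku/ — violates constraint (v): syllable 1 coda /b/ has 1 consonant (> 0) → phonotactically illegal
/kow/ — violates constraint (v): syllable 1 coda /w/ has 1 consonant (> 0) → phonotactically illegal
/tu/ — σ1 onset /t/, coda /∅/ ok → phonotactically legal
Phonotactically legal: /ga/, /go/, /tu/ → 3.

3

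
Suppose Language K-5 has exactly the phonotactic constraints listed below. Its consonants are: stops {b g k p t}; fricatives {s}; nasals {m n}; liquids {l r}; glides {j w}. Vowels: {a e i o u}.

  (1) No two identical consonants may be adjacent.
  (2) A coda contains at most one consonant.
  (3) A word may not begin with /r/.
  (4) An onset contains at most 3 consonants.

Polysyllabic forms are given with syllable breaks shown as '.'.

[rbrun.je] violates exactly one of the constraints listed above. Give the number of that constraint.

3

[rbrun.je]: word begins with /r/.
This is a violation of constraint 3: "A word may not begin with /r/."
The remaining constraints (1, 2, 4) are satisfied.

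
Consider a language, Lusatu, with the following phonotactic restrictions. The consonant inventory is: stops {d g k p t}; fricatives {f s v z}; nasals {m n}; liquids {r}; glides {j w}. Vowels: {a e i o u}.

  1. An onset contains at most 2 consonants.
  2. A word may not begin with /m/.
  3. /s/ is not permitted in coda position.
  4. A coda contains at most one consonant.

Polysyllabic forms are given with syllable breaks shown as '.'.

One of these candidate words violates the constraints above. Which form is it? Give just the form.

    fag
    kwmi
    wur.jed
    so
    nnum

fag — σ1 onset /f/, coda /g/ ok → phonotactically legal
kwmi — violates constraint 1: syllable 1 onset /kwm/ has 3 consonants (> 2) → phonotactically illegal
wur.jed — σ1 onset /w/, coda /r/ ok; σ2 onset /j/, coda /d/ ok → phonotactically legal
so — σ1 onset /s/, coda /∅/ ok → phonotactically legal
nnum — σ1 onset /nn/ (2C), coda /m/ ok → phonotactically legal

kwmi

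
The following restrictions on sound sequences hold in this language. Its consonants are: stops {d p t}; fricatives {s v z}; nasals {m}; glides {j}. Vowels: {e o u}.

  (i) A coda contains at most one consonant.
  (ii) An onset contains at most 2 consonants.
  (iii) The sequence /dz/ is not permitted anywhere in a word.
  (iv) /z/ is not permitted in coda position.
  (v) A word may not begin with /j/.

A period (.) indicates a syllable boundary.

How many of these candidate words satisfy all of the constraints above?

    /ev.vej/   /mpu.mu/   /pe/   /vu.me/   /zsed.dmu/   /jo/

5

/ev.vej/ — σ1 onset /∅/, coda /v/ ok; σ2 onset /v/, coda /j/ ok → permitted
/mpu.mu/ — σ1 onset /mp/ (2C), coda /∅/ ok; σ2 onset /m/, coda /∅/ ok → permitted
/pe/ — σ1 onset /p/, coda /∅/ ok → permitted
/vu.me/ — σ1 onset /v/, coda /∅/ ok; σ2 onset /m/, coda /∅/ ok → permitted
/zsed.dmu/ — σ1 onset /zs/ (2C), coda /d/ ok; σ2 onset /dm/ (2C), coda /∅/ ok → permitted
/jo/ — violates constraint (v): word begins with /j/ → not permitted
Permitted: /ev.vej/, /mpu.mu/, /pe/, /vu.me/, /zsed.dmu/ → 5.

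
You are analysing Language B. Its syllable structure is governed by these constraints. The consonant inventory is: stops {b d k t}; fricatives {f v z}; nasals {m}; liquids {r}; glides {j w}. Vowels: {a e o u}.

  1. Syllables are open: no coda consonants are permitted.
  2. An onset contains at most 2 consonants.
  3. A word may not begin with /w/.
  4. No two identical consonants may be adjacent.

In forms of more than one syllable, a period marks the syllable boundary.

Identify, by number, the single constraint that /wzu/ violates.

3

/wzu/: word begins with /w/.
This is a violation of constraint 3: "A word may not begin with /w/."
The remaining constraints (1, 2, 4) are satisfied.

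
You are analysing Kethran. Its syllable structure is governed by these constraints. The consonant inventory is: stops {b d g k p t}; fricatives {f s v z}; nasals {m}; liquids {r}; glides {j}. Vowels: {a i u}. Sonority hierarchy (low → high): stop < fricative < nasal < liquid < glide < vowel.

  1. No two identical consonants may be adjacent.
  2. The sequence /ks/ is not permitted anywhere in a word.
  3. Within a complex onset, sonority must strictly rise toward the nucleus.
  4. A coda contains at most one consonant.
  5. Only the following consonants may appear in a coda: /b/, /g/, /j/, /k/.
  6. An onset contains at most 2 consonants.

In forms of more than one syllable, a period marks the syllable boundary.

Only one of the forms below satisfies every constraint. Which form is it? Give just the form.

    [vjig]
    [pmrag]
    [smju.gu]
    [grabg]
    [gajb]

[vjig]

[vjig] — σ1 onset /vj/ (2→5 rises), coda /g/ ok → phonotactically legal
[pmrag] — violates constraint 6: syllable 1 onset /pmr/ has 3 consonants (> 2) → phonotactically illegal
[smju.gu] — violates constraint 6: syllable 1 onset /smj/ has 3 consonants (> 2) → phonotactically illegal
[grabg] — violates constraint 4: syllable 1 coda /bg/ has 2 consonants (> 1) → phonotactically illegal
[gajb] — violates constraint 4: syllable 1 coda /jb/ has 2 consonants (> 1) → phonotactically illegal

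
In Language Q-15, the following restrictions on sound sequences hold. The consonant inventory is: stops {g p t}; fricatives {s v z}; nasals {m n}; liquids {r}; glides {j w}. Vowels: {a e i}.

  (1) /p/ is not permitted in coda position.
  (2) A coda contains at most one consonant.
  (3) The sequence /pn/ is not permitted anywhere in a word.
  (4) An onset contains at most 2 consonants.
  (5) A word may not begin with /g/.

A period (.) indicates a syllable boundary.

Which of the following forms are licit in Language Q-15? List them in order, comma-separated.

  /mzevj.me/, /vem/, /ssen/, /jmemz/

/vem/, /ssen/

/mzevj.me/ — violates constraint 2: syllable 1 coda /vj/ has 2 consonants (> 1) → illicit
/vem/ — σ1 onset /v/, coda /m/ ok → licit
/ssen/ — σ1 onset /ss/ (2C), coda /n/ ok → licit
/jmemz/ — violates constraint 2: syllable 1 coda /mz/ has 2 consonants (> 1) → illicit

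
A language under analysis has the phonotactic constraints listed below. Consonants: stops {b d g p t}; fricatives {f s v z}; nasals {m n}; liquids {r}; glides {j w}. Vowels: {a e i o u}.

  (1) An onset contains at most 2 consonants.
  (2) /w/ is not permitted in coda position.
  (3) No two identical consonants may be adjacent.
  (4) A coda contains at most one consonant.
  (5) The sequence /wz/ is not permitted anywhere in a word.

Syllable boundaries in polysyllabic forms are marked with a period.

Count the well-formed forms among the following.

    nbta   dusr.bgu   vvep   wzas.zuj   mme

nbta — violates constraint 1: syllable 1 onset /nbt/ has 3 consonants (> 2) → ill-formed
dusr.bgu — violates constraint 4: syllable 1 coda /sr/ has 2 consonants (> 1) → ill-formed
vvep — violates constraint 3: adjacent identical consonants /vv/ → ill-formed
wzas.zuj — violates constraint 5: contains banned sequence /wz/ → ill-formed
mme — violates constraint 3: adjacent identical consonants /mm/ → ill-formed
No form is well-formed → 0.

0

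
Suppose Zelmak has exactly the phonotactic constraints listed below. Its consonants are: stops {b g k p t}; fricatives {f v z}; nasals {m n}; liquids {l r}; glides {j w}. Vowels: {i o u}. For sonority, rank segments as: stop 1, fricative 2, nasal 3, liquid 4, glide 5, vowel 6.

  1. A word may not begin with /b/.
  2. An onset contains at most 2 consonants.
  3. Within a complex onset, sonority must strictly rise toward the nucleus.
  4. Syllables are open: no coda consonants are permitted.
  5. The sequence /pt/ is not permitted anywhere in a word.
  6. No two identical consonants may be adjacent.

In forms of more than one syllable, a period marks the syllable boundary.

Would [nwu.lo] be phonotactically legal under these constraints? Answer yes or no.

yes

[nwu.lo] — σ1 onset /nw/ (3→5 rises), coda /∅/ ok; σ2 onset /l/, coda /∅/ ok → phonotactically legal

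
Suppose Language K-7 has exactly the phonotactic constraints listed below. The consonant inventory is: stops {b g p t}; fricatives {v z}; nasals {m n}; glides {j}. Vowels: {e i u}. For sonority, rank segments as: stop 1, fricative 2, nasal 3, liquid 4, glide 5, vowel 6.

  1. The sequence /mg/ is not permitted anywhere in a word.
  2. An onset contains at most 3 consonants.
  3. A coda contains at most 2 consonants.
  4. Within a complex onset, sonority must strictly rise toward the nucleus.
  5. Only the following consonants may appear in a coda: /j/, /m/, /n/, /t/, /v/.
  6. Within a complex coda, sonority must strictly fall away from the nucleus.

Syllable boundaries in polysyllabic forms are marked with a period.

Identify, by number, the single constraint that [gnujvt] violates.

[gnujvt]: syllable 1 coda /jvt/ has 3 consonants (> 2).
This is a violation of constraint 3: "A coda contains at most 2 consonants."
The remaining constraints (1, 2, 4, 5, 6) are satisfied.

3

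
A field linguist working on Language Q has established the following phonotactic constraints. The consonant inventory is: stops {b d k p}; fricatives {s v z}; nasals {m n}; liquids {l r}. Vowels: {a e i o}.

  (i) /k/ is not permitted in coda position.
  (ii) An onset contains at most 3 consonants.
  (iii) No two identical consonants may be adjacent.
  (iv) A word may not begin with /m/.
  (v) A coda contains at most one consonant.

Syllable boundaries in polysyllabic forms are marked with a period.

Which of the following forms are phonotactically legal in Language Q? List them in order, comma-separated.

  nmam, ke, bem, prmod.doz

nmam — σ1 onset /nm/ (2C), coda /m/ ok → phonotactically legal
ke — σ1 onset /k/, coda /∅/ ok → phonotactically legal
bem — σ1 onset /b/, coda /m/ ok → phonotactically legal
prmod.doz — violates constraint (iii): adjacent identical consonants /dd/ → phonotactically illegal

nmam, ke, bem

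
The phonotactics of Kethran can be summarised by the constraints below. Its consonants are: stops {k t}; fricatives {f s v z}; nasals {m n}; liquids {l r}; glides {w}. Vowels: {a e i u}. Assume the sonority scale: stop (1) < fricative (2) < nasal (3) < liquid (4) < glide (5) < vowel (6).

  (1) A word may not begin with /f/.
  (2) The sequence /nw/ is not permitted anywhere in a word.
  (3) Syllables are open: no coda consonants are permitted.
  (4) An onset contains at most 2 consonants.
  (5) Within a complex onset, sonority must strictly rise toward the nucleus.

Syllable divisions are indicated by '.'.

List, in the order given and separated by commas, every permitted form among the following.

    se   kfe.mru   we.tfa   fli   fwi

se, kfe.mru, we.tfa

se — σ1 onset /s/, coda /∅/ ok → permitted
kfe.mru — σ1 onset /kf/ (1→2 rises), coda /∅/ ok; σ2 onset /mr/ (3→4 rises), coda /∅/ ok → permitted
we.tfa — σ1 onset /w/, coda /∅/ ok; σ2 onset /tf/ (1→2 rises), coda /∅/ ok → permitted
fli — violates constraint 1: word begins with /f/ → not permitted
fwi — violates constraint 1: word begins with /f/ → not permitted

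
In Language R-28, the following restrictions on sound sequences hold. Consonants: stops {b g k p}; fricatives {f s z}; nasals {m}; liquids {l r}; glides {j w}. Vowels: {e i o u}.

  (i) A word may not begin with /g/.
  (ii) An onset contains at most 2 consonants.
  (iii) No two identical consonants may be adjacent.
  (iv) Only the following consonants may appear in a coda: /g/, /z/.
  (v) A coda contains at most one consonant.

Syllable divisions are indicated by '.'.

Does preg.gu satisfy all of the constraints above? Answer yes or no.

no

preg.gu — violates constraint (iii): adjacent identical consonants /gg/ → ill-formed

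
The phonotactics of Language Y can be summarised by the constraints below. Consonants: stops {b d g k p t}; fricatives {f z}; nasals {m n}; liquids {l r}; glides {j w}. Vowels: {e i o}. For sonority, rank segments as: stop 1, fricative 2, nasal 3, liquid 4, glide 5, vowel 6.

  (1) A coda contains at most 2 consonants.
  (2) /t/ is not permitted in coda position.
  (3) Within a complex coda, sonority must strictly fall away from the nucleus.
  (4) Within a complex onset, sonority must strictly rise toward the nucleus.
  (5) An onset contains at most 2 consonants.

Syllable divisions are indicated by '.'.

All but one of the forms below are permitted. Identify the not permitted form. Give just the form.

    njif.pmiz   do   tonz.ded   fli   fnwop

njif.pmiz — σ1 onset /nj/ (3→5 rises), coda /f/ ok; σ2 onset /pm/ (1→3 rises), coda /z/ ok → permitted
do — σ1 onset /d/, coda /∅/ ok → permitted
tonz.ded — σ1 onset /t/, coda /nz/ (3→2 falls) ok; σ2 onset /d/, coda /d/ ok → permitted
fli — σ1 onset /fl/ (2→4 rises), coda /∅/ ok → permitted
fnwop — violates constraint 5: syllable 1 onset /fnw/ has 3 consonants (> 2) → not permitted

fnwop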